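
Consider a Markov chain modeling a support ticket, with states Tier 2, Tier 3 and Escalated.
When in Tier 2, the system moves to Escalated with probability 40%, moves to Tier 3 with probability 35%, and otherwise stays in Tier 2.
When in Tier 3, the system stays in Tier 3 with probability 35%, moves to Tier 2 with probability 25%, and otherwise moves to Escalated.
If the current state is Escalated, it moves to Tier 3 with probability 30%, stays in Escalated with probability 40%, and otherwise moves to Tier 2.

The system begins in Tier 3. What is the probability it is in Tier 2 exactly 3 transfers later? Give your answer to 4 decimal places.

0.2700

Propagate the distribution vector 3 transfers from Tier 3.
After 0 transfers: (0.0000, 1.0000, 0.0000)
After 1 transfer: (0.2500, 0.3500, 0.4000)
After 2 transfers: (0.2700, 0.3300, 0.4000)
After 3 transfers: (0.2700, 0.3300, 0.4000)
P(in Tier 2 after 3 transfers) = 0.2700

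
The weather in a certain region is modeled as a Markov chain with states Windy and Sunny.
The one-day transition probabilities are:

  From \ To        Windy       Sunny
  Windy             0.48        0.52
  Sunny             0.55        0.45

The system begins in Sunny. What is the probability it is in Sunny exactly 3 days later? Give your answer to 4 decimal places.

Propagate the distribution vector 3 days from Sunny.
After 0 days: (0.0000, 1.0000)
After 1 day: (0.5500, 0.4500)
After 2 days: (0.5115, 0.4885)
After 3 days: (0.5142, 0.4858)
P(in Sunny after 3 days) = 0.4858

0.4858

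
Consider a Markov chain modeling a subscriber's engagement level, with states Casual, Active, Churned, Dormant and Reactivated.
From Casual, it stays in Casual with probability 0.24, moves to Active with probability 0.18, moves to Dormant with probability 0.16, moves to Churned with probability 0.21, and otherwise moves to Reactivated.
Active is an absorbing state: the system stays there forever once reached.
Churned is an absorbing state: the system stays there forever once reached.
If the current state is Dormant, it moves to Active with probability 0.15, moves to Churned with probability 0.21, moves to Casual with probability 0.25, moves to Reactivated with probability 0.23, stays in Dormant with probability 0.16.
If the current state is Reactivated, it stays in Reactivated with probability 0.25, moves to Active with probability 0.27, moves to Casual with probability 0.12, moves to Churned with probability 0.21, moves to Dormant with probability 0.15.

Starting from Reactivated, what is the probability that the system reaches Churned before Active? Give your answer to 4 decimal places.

Let h(s) be the probability of absorption at Churned starting from transient state s. Then h(Churned) = 1 and h(Active) = 0. By first-step analysis:
h(Casual) = 0.24·h(Casual) + 0.18·0 + 0.21·1 + 0.16·h(Dormant) + 0.21·h(Reactivated)
h(Dormant) = 0.25·h(Casual) + 0.15·0 + 0.21·1 + 0.16·h(Dormant) + 0.23·h(Reactivated)
h(Reactivated) = 0.12·h(Casual) + 0.27·0 + 0.21·1 + 0.15·h(Dormant) + 0.25·h(Reactivated)
Solving: h(Casual) = 0.5182, h(Dormant) = 0.5328, h(Reactivated) = 0.4695.
Starting from Reactivated, the probability is 0.4695.

0.4695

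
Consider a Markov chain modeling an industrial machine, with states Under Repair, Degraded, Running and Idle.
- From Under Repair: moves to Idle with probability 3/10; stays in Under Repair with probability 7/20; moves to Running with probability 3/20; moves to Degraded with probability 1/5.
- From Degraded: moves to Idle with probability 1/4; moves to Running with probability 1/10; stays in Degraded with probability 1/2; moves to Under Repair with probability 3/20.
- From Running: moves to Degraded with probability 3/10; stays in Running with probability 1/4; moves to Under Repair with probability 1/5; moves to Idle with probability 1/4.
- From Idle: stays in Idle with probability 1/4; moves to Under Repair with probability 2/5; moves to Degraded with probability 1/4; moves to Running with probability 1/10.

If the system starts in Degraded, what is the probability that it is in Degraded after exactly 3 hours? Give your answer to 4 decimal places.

Propagate the distribution vector 3 hours from Degraded.
After 0 hours: (0.0000, 1.0000, 0.0000, 0.0000)
After 1 hour: (0.1500, 0.5000, 0.1000, 0.2500)
After 2 hours: (0.2475, 0.3725, 0.1225, 0.2575)
After 3 hours: (0.2700, 0.3369, 0.1308, 0.2624)
P(in Degraded after 3 hours) = 0.3369

0.3369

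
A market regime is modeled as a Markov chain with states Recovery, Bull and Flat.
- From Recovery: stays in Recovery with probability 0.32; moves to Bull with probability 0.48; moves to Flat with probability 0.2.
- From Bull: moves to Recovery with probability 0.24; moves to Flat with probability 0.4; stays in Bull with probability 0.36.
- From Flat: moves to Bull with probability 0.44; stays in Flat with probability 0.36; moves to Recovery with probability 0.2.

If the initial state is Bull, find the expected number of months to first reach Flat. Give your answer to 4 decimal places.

2.8750

Let t(s) be the expected number of months to first reach Flat from state s, with t(Flat) = 0. Conditioning on the first month:
t(Recovery) = 1 + 0.32·t(Recovery) + 0.48·t(Bull)
t(Bull) = 1 + 0.24·t(Recovery) + 0.36·t(Bull)
Solving: t(Recovery) = 3.5000, t(Bull) = 2.8750.
Expected months from Bull to Flat: 2.8750.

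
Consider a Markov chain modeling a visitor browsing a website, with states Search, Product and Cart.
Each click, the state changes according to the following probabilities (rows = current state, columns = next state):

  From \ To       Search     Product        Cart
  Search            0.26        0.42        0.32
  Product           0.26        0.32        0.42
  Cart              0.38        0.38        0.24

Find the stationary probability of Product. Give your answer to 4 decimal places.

0.3698

Let the stationary distribution be π with π = πP and π_1 + π_2 + π_3 = 1.
π_1 = 0.26·π_1 + 0.26·π_2 + 0.38·π_3
π_2 = 0.42·π_1 + 0.32·π_2 + 0.38·π_3
Solving with the normalization constraint gives π = (0.2997, 0.3698, 0.3305).
So the stationary probability of Product is 0.3698.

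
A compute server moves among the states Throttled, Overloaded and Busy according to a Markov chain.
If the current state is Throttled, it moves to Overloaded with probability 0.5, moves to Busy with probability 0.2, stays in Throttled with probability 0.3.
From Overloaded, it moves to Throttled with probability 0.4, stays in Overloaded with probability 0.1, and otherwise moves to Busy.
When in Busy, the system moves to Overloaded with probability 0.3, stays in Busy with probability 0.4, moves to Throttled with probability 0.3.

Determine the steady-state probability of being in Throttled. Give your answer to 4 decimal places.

0.3305

Let the stationary distribution be π with π = πP and π_1 + π_2 + π_3 = 1.
π_1 = 0.3·π_1 + 0.4·π_2 + 0.3·π_3
π_2 = 0.5·π_1 + 0.1·π_2 + 0.3·π_3
Solving with the normalization constraint gives π = (0.3305, 0.3051, 0.3644).
So the stationary probability of Throttled is 0.3305.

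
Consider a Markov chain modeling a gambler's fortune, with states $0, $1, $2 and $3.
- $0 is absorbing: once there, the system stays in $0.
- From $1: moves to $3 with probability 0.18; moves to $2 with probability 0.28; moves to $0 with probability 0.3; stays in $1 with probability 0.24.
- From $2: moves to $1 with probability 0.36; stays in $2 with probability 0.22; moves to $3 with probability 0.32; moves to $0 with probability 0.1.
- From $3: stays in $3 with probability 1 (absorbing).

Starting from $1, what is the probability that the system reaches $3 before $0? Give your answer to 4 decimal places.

Let h(s) be the probability of absorption at $3 starting from transient state s. Then h($3) = 1 and h($0) = 0. By first-step analysis:
h($1) = 0.3·0 + 0.24·h($1) + 0.28·h($2) + 0.18·1
h($2) = 0.1·0 + 0.36·h($1) + 0.22·h($2) + 0.32·1
Solving: h($1) = 0.4675, h($2) = 0.6260.
Starting from $1, the probability is 0.4675.

0.4675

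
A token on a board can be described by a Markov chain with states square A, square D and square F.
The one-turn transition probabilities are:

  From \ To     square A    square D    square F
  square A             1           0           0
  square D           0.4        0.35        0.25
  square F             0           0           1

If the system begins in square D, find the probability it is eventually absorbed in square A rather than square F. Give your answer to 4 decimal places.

Let h(s) be the probability of absorption at square A starting from transient state s. Then h(square A) = 1 and h(square F) = 0. By first-step analysis:
h(square D) = 0.4·1 + 0.35·h(square D) + 0.25·0
Solving: h(square D) = 0.6154.
Starting from square D, the probability is 0.6154.

0.6154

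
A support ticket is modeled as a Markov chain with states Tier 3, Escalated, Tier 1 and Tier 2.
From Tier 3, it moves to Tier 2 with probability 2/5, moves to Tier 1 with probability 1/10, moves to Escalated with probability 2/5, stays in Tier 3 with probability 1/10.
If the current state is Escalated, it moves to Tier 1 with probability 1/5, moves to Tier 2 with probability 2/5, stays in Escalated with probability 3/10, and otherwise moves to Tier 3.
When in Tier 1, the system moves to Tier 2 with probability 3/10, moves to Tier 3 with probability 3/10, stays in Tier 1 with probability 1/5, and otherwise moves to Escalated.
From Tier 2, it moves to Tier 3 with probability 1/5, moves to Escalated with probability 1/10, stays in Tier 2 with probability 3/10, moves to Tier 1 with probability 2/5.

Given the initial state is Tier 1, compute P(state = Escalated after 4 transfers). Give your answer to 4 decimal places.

Propagate the distribution vector 4 transfers from Tier 1.
After 0 transfers: (0.0000, 0.0000, 1.0000, 0.0000)
After 1 transfer: (0.3000, 0.2000, 0.2000, 0.3000)
After 2 transfers: (0.1700, 0.2500, 0.2300, 0.3500)
After 3 transfers: (0.1810, 0.2240, 0.2530, 0.3420)
After 4 transfers: (0.1848, 0.2244, 0.2503, 0.3405)
P(in Escalated after 4 transfers) = 0.2244

0.2244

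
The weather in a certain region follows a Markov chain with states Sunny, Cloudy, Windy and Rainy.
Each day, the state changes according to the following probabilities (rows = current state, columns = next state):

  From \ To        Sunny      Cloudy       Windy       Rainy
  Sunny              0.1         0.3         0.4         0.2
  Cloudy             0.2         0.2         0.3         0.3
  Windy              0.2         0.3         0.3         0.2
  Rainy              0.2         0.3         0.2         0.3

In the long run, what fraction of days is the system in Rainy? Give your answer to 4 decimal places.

0.2525

Let the stationary distribution be π with π = πP and π_1 + π_2 + π_3 + π_4 = 1.
π_1 = 0.1·π_1 + 0.2·π_2 + 0.2·π_3 + 0.2·π_4
π_2 = 0.3·π_1 + 0.2·π_2 + 0.3·π_3 + 0.3·π_4
π_3 = 0.4·π_1 + 0.3·π_2 + 0.3·π_3 + 0.2·π_4
Solving with the normalization constraint gives π = (0.1818, 0.2727, 0.2929, 0.2525).
So the stationary probability of Rainy is 0.2525.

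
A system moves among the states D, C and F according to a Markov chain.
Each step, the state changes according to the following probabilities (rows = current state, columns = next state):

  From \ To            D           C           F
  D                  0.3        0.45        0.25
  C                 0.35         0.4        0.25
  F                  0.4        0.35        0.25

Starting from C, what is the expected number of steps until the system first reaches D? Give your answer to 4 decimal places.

Let t(s) be the expected number of steps to first reach D from state s, with t(D) = 0. Conditioning on the first step:
t(C) = 1 + 0.4·t(C) + 0.25·t(F)
t(F) = 1 + 0.35·t(C) + 0.25·t(F)
Solving: t(C) = 2.7586, t(F) = 2.6207.
Expected steps from C to D: 2.7586.

2.7586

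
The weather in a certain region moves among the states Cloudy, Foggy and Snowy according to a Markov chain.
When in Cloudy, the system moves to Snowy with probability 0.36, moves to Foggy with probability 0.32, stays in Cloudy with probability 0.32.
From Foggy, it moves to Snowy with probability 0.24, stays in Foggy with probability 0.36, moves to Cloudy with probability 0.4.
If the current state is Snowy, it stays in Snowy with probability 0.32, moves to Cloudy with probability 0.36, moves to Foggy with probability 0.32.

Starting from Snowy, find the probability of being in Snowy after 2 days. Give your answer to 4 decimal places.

0.3088

Sum over the intermediate state after 1 day:
P = P(Snowy→Cloudy)·P(Cloudy→Snowy) + P(Snowy→Foggy)·P(Foggy→Snowy) + P(Snowy→Snowy)·P(Snowy→Snowy)
  = 0.36×0.36 + 0.32×0.24 + 0.32×0.32
  = 0.1296 + 0.0768 + 0.1024 = 0.3088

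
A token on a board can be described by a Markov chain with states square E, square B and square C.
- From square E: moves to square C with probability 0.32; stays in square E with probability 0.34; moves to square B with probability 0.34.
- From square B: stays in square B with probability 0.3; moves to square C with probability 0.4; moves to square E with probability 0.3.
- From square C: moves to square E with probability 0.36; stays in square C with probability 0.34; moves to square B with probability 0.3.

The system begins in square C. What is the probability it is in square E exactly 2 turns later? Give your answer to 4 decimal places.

Sum over the intermediate state after 1 turn:
P = P(square C→square E)·P(square E→square E) + P(square C→square B)·P(square B→square E) + P(square C→square C)·P(square C→square E)
  = 0.36×0.34 + 0.3×0.3 + 0.34×0.36
  = 0.1224 + 0.0900 + 0.1224 = 0.3348

0.3348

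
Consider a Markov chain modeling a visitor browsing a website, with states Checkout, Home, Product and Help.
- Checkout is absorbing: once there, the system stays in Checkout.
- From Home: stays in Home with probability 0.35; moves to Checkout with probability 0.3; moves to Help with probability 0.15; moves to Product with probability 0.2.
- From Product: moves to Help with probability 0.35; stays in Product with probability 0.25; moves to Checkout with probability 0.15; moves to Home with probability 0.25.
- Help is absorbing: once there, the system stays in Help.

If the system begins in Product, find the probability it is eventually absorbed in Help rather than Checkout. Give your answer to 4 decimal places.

0.6057

Let h(s) be the probability of absorption at Help starting from transient state s. Then h(Help) = 1 and h(Checkout) = 0. By first-step analysis:
h(Home) = 0.3·0 + 0.35·h(Home) + 0.2·h(Product) + 0.15·1
h(Product) = 0.15·0 + 0.25·h(Home) + 0.25·h(Product) + 0.35·1
Solving: h(Home) = 0.4171, h(Product) = 0.6057.
Starting from Product, the probability is 0.6057.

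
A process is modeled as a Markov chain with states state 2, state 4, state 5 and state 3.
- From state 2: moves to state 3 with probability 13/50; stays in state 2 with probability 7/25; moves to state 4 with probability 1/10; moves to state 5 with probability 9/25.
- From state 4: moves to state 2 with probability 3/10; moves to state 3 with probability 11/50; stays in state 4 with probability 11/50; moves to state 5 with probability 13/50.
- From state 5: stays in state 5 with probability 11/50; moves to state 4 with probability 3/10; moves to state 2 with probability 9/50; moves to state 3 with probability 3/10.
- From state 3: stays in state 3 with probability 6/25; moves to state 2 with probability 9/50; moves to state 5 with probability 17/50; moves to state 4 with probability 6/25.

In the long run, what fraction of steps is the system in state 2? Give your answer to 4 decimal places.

Let the stationary distribution be π with π = πP and π_1 + π_2 + π_3 + π_4 = 1.
π_1 = 0.28·π_1 + 0.3·π_2 + 0.18·π_3 + 0.18·π_4
π_2 = 0.1·π_1 + 0.22·π_2 + 0.3·π_3 + 0.24·π_4
π_3 = 0.36·π_1 + 0.26·π_2 + 0.22·π_3 + 0.34·π_4
Solving with the normalization constraint gives π = (0.2295, 0.2210, 0.2919, 0.2577).
So the stationary probability of state 2 is 0.2295.

0.2295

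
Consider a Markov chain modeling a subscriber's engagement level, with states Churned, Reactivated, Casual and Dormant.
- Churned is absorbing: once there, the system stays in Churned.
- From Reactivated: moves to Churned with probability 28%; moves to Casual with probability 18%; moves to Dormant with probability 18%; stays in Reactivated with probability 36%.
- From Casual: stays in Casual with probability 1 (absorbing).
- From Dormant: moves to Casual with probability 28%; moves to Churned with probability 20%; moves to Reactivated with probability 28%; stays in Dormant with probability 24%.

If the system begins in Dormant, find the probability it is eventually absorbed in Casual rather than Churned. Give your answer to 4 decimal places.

0.5266

Let h(s) be the probability of absorption at Casual starting from transient state s. Then h(Casual) = 1 and h(Churned) = 0. By first-step analysis:
h(Reactivated) = 0.28·0 + 0.36·h(Reactivated) + 0.18·1 + 0.18·h(Dormant)
h(Dormant) = 0.2·0 + 0.28·h(Reactivated) + 0.28·1 + 0.24·h(Dormant)
Solving: h(Reactivated) = 0.4294, h(Dormant) = 0.5266.
Starting from Dormant, the probability is 0.5266.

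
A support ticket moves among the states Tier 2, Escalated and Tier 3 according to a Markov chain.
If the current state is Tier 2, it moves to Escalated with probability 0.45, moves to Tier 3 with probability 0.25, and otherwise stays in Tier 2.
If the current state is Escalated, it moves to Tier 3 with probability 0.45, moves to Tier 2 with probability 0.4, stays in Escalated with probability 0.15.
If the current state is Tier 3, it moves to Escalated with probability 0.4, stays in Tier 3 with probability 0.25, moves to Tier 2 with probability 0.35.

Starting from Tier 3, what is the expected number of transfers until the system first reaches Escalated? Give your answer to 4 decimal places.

Let t(s) be the expected number of transfers to first reach Escalated from state s, with t(Escalated) = 0. Conditioning on the first transfer:
t(Tier 2) = 1 + 0.3·t(Tier 2) + 0.25·t(Tier 3)
t(Tier 3) = 1 + 0.35·t(Tier 2) + 0.25·t(Tier 3)
Solving: t(Tier 2) = 2.2857, t(Tier 3) = 2.4000.
Expected transfers from Tier 3 to Escalated: 2.4000.

2.4000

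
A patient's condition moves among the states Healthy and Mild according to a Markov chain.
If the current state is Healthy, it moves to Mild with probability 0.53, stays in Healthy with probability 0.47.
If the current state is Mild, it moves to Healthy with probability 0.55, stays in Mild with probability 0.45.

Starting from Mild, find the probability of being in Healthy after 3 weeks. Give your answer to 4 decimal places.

0.5095

Propagate the distribution vector 3 weeks from Mild.
After 0 weeks: (0.0000, 1.0000)
After 1 week: (0.5500, 0.4500)
After 2 weeks: (0.5060, 0.4940)
After 3 weeks: (0.5095, 0.4905)
P(in Healthy after 3 weeks) = 0.5095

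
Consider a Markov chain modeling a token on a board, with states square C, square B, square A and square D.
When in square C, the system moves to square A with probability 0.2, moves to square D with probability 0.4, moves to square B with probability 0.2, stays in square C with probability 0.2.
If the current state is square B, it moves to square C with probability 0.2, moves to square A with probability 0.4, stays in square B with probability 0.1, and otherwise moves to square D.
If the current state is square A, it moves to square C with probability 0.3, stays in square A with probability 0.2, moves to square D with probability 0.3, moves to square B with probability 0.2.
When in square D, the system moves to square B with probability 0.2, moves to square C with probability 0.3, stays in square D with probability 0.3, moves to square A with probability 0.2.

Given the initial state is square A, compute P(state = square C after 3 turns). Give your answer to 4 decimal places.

Propagate the distribution vector 3 turns from square A.
After 0 turns: (0.0000, 0.0000, 1.0000, 0.0000)
After 1 turn: (0.3000, 0.2000, 0.2000, 0.3000)
After 2 turns: (0.2500, 0.1800, 0.2400, 0.3300)
After 3 turns: (0.2570, 0.1820, 0.2360, 0.3250)
P(in square C after 3 turns) = 0.2570

0.2570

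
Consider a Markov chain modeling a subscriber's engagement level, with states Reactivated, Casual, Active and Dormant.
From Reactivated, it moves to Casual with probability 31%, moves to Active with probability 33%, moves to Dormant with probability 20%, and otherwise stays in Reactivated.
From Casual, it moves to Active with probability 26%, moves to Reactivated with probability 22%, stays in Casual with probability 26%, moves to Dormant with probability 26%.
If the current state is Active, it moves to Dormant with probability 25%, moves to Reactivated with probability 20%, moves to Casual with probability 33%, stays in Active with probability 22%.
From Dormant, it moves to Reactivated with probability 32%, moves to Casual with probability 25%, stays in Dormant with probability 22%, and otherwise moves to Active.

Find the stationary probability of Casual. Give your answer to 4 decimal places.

Let the stationary distribution be π with π = πP and π_1 + π_2 + π_3 + π_4 = 1.
π_1 = 0.16·π_1 + 0.22·π_2 + 0.2·π_3 + 0.32·π_4
π_2 = 0.31·π_1 + 0.26·π_2 + 0.33·π_3 + 0.25·π_4
π_3 = 0.33·π_1 + 0.26·π_2 + 0.22·π_3 + 0.21·π_4
Solving with the normalization constraint gives π = (0.2249, 0.2867, 0.2539, 0.2346).
So the stationary probability of Casual is 0.2867.

0.2867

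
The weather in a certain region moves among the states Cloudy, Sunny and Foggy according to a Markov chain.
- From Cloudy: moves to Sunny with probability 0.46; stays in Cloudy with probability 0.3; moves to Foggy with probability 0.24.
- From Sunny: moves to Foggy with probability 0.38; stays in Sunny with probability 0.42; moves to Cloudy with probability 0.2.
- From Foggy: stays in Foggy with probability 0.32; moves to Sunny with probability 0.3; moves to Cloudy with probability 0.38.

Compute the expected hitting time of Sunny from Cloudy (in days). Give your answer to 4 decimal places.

2.3909

Let t(s) be the expected number of days to first reach Sunny from state s, with t(Sunny) = 0. Conditioning on the first day:
t(Cloudy) = 1 + 0.3·t(Cloudy) + 0.24·t(Foggy)
t(Foggy) = 1 + 0.38·t(Cloudy) + 0.32·t(Foggy)
Solving: t(Cloudy) = 2.3909, t(Foggy) = 2.8067.
Expected days from Cloudy to Sunny: 2.3909.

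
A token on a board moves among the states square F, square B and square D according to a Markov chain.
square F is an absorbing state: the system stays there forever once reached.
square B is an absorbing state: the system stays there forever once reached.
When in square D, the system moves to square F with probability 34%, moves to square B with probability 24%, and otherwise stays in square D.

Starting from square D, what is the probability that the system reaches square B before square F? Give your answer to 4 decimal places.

Let h(s) be the probability of absorption at square B starting from transient state s. Then h(square B) = 1 and h(square F) = 0. By first-step analysis:
h(square D) = 0.34·0 + 0.24·1 + 0.42·h(square D)
Solving: h(square D) = 0.4138.
Starting from square D, the probability is 0.4138.

0.4138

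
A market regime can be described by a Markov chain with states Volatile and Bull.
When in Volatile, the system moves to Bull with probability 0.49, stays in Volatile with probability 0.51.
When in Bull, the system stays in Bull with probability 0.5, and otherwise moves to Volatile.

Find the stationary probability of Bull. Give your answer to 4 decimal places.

0.4949

Let the stationary distribution be π with π = πP and π_1 + π_2 = 1.
π_1 = 0.51·π_1 + 0.5·π_2
Solving with the normalization constraint gives π = (0.5051, 0.4949).
So the stationary probability of Bull is 0.4949.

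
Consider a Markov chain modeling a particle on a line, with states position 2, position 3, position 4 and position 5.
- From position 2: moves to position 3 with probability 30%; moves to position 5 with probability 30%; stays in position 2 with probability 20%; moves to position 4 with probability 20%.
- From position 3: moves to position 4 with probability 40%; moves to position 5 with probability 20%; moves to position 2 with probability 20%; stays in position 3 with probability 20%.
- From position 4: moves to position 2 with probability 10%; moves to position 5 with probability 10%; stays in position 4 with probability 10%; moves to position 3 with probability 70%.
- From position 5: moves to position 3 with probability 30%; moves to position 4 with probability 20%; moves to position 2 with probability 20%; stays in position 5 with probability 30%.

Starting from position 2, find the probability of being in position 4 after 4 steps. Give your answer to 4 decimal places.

0.2476

Propagate the distribution vector 4 steps from position 2.
After 0 steps: (1.0000, 0.0000, 0.0000, 0.0000)
After 1 step: (0.2000, 0.3000, 0.2000, 0.3000)
After 2 steps: (0.1800, 0.3500, 0.2400, 0.2300)
After 3 steps: (0.1760, 0.3610, 0.2460, 0.2170)
After 4 steps: (0.1754, 0.3623, 0.2476, 0.2147)
P(in position 4 after 4 steps) = 0.2476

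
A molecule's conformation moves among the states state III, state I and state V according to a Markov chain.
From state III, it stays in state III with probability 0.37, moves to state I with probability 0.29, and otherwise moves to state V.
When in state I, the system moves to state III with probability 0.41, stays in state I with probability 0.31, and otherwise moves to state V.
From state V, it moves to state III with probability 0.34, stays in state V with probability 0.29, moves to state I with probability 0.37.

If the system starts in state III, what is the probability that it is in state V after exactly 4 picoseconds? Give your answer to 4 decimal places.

0.3055

Propagate the distribution vector 4 picoseconds from state III.
After 0 picoseconds: (1.0000, 0.0000, 0.0000)
After 1 picosecond: (0.3700, 0.2900, 0.3400)
After 2 picoseconds: (0.3714, 0.3230, 0.3056)
After 3 picoseconds: (0.3738, 0.3209, 0.3053)
After 4 picoseconds: (0.3737, 0.3208, 0.3055)
P(in state V after 4 picoseconds) = 0.3055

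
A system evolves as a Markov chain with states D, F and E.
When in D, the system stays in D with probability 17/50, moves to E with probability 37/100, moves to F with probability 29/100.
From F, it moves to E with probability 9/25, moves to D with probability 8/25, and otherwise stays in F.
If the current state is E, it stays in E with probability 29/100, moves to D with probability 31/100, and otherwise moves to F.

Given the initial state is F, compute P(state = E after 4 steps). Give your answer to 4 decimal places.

0.3395

Propagate the distribution vector 4 steps from F.
After 0 steps: (0.0000, 1.0000, 0.0000)
After 1 step: (0.3200, 0.3200, 0.3600)
After 2 steps: (0.3228, 0.3392, 0.3380)
After 3 steps: (0.3231, 0.3374, 0.3396)
After 4 steps: (0.3231, 0.3375, 0.3395)
P(in E after 4 steps) = 0.3395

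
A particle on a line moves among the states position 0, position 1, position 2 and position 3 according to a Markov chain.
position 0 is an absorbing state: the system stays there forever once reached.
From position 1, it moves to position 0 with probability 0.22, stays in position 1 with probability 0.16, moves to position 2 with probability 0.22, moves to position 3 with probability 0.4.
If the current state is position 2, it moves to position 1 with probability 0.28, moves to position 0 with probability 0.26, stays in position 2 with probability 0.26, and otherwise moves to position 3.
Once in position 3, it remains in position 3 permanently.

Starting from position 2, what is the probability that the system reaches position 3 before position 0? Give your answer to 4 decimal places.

0.5000

Let h(s) be the probability of absorption at position 3 starting from transient state s. Then h(position 3) = 1 and h(position 0) = 0. By first-step analysis:
h(position 1) = 0.22·0 + 0.16·h(position 1) + 0.22·h(position 2) + 0.4·1
h(position 2) = 0.26·0 + 0.28·h(position 1) + 0.26·h(position 2) + 0.2·1
Solving: h(position 1) = 0.6071, h(position 2) = 0.5000.
Starting from position 2, the probability is 0.5000.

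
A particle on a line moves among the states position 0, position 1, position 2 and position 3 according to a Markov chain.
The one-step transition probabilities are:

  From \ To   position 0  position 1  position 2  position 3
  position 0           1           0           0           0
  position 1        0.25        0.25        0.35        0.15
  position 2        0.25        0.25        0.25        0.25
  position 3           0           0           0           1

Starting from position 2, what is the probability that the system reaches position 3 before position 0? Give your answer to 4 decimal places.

Let h(s) be the probability of absorption at position 3 starting from transient state s. Then h(position 3) = 1 and h(position 0) = 0. By first-step analysis:
h(position 1) = 0.25·0 + 0.25·h(position 1) + 0.35·h(position 2) + 0.15·1
h(position 2) = 0.25·0 + 0.25·h(position 1) + 0.25·h(position 2) + 0.25·1
Solving: h(position 1) = 0.4211, h(position 2) = 0.4737.
Starting from position 2, the probability is 0.4737.

0.4737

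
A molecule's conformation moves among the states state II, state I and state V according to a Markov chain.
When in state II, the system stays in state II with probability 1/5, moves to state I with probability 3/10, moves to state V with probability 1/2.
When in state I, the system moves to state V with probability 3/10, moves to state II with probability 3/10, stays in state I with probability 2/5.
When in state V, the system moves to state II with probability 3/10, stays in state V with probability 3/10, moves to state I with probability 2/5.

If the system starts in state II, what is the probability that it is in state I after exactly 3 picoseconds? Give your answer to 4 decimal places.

0.3720

Propagate the distribution vector 3 picoseconds from state II.
After 0 picoseconds: (1.0000, 0.0000, 0.0000)
After 1 picosecond: (0.2000, 0.3000, 0.5000)
After 2 picoseconds: (0.2800, 0.3800, 0.3400)
After 3 picoseconds: (0.2720, 0.3720, 0.3560)
P(in state I after 3 picoseconds) = 0.3720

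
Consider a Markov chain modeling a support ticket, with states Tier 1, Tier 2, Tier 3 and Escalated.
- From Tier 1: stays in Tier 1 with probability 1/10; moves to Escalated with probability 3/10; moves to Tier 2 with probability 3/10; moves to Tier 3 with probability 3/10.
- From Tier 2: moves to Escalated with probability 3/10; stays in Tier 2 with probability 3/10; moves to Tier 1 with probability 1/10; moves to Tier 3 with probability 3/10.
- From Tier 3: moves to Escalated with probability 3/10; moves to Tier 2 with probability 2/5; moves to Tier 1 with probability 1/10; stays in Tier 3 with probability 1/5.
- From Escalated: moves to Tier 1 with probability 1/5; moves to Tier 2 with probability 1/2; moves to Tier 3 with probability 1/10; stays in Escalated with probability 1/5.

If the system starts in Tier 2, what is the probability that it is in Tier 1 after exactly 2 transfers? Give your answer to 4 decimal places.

0.1300

Propagate the distribution vector 2 transfers from Tier 2.
After 0 transfers: (0.0000, 1.0000, 0.0000, 0.0000)
After 1 transfer: (0.1000, 0.3000, 0.3000, 0.3000)
After 2 transfers: (0.1300, 0.3900, 0.2100, 0.2700)
P(in Tier 1 after 2 transfers) = 0.1300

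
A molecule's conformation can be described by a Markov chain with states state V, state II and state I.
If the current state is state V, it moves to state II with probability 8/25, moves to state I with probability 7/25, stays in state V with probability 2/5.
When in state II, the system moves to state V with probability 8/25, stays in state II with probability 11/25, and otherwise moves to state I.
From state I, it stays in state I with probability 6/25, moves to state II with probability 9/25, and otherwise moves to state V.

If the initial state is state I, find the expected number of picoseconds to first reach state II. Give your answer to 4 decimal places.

2.9070

Let t(s) be the expected number of picoseconds to first reach state II from state s, with t(state II) = 0. Conditioning on the first picosecond:
t(state V) = 1 + 0.4·t(state V) + 0.28·t(state I)
t(state I) = 1 + 0.4·t(state V) + 0.24·t(state I)
Solving: t(state V) = 3.0233, t(state I) = 2.9070.
Expected picoseconds from state I to state II: 2.9070.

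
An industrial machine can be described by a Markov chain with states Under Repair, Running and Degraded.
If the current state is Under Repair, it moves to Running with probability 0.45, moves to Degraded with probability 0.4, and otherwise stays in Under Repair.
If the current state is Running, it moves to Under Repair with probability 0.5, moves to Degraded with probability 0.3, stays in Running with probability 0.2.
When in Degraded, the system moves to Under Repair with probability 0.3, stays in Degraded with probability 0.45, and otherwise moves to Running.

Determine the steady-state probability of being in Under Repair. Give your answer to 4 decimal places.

0.3126

Let the stationary distribution be π with π = πP and π_1 + π_2 + π_3 = 1.
π_1 = 0.15·π_1 + 0.5·π_2 + 0.3·π_3
π_2 = 0.45·π_1 + 0.2·π_2 + 0.25·π_3
Solving with the normalization constraint gives π = (0.3126, 0.2976, 0.3897).
So the stationary probability of Under Repair is 0.3126.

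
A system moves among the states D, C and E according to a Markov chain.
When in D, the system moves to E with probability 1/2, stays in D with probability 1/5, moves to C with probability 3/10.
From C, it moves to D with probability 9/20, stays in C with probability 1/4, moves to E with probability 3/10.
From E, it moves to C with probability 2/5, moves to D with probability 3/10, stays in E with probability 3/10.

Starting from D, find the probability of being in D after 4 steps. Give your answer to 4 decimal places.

0.3158

Propagate the distribution vector 4 steps from D.
After 0 steps: (1.0000, 0.0000, 0.0000)
After 1 step: (0.2000, 0.3000, 0.5000)
After 2 steps: (0.3250, 0.3350, 0.3400)
After 3 steps: (0.3178, 0.3173, 0.3650)
After 4 steps: (0.3158, 0.3206, 0.3636)
P(in D after 4 steps) = 0.3158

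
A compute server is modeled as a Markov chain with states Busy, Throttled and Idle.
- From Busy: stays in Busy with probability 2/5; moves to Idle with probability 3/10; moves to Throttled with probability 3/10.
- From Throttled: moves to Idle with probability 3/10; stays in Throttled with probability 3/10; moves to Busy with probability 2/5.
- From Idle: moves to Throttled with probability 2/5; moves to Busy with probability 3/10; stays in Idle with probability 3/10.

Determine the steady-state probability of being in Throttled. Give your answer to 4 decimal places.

0.3300

Let the stationary distribution be π with π = πP and π_1 + π_2 + π_3 = 1.
π_1 = 0.4·π_1 + 0.4·π_2 + 0.3·π_3
π_2 = 0.3·π_1 + 0.3·π_2 + 0.4·π_3
Solving with the normalization constraint gives π = (0.3700, 0.3300, 0.3000).
So the stationary probability of Throttled is 0.3300.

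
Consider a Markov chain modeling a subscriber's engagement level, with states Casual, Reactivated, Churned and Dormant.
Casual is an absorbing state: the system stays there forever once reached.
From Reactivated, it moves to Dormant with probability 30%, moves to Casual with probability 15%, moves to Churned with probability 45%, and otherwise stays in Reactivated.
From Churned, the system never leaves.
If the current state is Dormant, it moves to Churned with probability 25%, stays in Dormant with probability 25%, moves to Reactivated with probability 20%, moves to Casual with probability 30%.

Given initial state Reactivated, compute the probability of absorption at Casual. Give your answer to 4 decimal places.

Let h(s) be the probability of absorption at Casual starting from transient state s. Then h(Casual) = 1 and h(Churned) = 0. By first-step analysis:
h(Reactivated) = 0.15·1 + 0.1·h(Reactivated) + 0.45·0 + 0.3·h(Dormant)
h(Dormant) = 0.3·1 + 0.2·h(Reactivated) + 0.25·0 + 0.25·h(Dormant)
Solving: h(Reactivated) = 0.3293, h(Dormant) = 0.4878.
Starting from Reactivated, the probability is 0.3293.

0.3293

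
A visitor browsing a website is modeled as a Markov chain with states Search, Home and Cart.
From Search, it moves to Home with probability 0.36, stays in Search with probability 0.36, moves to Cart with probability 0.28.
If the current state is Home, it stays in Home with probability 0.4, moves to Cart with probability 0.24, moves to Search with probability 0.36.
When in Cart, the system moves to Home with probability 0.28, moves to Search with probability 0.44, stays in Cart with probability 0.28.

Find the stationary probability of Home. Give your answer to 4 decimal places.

0.3528

Let the stationary distribution be π with π = πP and π_1 + π_2 + π_3 = 1.
π_1 = 0.36·π_1 + 0.36·π_2 + 0.44·π_3
π_2 = 0.36·π_1 + 0.4·π_2 + 0.28·π_3
Solving with the normalization constraint gives π = (0.3813, 0.3528, 0.2659).
So the stationary probability of Home is 0.3528.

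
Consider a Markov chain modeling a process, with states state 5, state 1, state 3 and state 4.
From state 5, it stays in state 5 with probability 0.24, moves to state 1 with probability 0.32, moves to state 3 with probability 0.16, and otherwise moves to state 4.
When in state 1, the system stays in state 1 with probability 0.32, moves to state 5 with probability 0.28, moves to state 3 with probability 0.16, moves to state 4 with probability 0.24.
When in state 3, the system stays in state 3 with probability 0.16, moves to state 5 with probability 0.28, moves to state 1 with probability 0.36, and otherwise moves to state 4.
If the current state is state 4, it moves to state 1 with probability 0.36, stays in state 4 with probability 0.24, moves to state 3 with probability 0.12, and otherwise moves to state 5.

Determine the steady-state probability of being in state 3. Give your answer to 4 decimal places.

Let the stationary distribution be π with π = πP and π_1 + π_2 + π_3 + π_4 = 1.
π_1 = 0.24·π_1 + 0.28·π_2 + 0.28·π_3 + 0.28·π_4
π_2 = 0.32·π_1 + 0.32·π_2 + 0.36·π_3 + 0.36·π_4
π_3 = 0.16·π_1 + 0.16·π_2 + 0.16·π_3 + 0.12·π_4
Solving with the normalization constraint gives π = (0.2692, 0.3358, 0.1502, 0.2448).
So the stationary probability of state 3 is 0.1502.

0.1502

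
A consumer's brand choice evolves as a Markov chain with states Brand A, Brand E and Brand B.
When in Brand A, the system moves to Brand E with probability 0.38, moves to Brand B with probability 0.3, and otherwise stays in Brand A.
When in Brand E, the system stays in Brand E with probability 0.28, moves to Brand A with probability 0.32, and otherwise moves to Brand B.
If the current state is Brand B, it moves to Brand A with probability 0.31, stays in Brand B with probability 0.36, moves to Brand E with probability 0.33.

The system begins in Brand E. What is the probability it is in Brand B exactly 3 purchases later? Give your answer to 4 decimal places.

0.3543

Propagate the distribution vector 3 purchases from Brand E.
After 0 purchases: (0.0000, 1.0000, 0.0000)
After 1 purchase: (0.3200, 0.2800, 0.4000)
After 2 purchases: (0.3160, 0.3320, 0.3520)
After 3 purchases: (0.3165, 0.3292, 0.3543)
P(in Brand B after 3 purchases) = 0.3543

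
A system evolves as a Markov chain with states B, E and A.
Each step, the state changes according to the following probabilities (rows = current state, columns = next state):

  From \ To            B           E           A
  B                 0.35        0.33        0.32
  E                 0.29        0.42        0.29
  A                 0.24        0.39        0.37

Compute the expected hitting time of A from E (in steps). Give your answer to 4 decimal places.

3.3416

Let t(s) be the expected number of steps to first reach A from state s, with t(A) = 0. Conditioning on the first step:
t(B) = 1 + 0.35·t(B) + 0.33·t(E)
t(E) = 1 + 0.29·t(B) + 0.42·t(E)
Solving: t(B) = 3.2350, t(E) = 3.3416.
Expected steps from E to A: 3.3416.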